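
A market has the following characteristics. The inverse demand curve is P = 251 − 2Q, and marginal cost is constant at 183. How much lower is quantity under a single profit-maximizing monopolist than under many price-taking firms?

Q falls by 17

Competitive firms price at marginal cost: P = 183, giving Q = 34.
The monopolist equates marginal revenue to marginal cost: 251 − 4Q = 183, so Q = 17. From demand, P = 217.
Change in quantity: 17 − 34 = −17.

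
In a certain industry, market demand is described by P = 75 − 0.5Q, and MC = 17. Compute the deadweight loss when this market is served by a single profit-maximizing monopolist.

DWL = 841

Competitive firms price at marginal cost: P = 17, giving Q = 116.
A monopolist chooses Q where MR = MC. MR = 75 − Q; setting this equal to 17 gives Q = 58 and P = 46.
DWL is the triangle between Q = 58 and Q = 116: ½·(116 − 58)·(46 − 17) = 841.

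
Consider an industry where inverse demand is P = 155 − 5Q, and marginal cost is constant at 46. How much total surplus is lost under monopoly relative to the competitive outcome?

Perfect competition: P = MC = 46, so 155 − 5Q = 46 and Q = 21.8.
Monopoly sets MR = MC: 155 − 10Q = 46 ⇒ Q = 10.9, P = 155 − 5·10.9 = 100.5.
DWL is the triangle between Q = 10.9 and Q = 21.8: ½·(21.8 − 10.9)·(100.5 − 46) = 297.025.

DWL = 297.025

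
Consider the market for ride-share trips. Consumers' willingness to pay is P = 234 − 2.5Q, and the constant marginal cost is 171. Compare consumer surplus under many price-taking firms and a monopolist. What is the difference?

Perfect competition: P = MC = 171, so 234 − 2.5Q = 171 and Q = 25.2.
CS = ½·(234 − 171)·25.2 = 793.8.
A monopolist chooses Q where MR = MC. MR = 234 − 5Q; setting this equal to 171 gives Q = 12.6 and P = 202.5.
CS = ½·(234 − 202.5)·12.6 = 198.45.
Change in consumer surplus: 198.45 − 793.8 = −595.35.

CS falls by 595.35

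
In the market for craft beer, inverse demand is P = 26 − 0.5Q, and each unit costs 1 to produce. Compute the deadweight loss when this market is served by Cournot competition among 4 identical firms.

DWL = 25

Under competition P = MC = 1, so Q = (26 − 1)/0.5 = 50.
Cournot with 4 identical firms: the symmetric best-response condition is 26 − 2.5q = 1. Each firm produces q = 10, total output Q = 40, price P = 6.
DWL is the triangle between Q = 40 and Q = 50: ½·(50 − 40)·(6 − 1) = 25.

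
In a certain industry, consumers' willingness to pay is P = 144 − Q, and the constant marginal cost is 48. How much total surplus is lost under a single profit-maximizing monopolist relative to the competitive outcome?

DWL = 1152

Perfect competition: P = MC = 48, so 144 − Q = 48 and Q = 96.
A monopolist chooses Q where MR = MC. MR = 144 − 2Q; setting this equal to 48 gives Q = 48 and P = 96.
DWL is the triangle between Q = 48 and Q = 96: ½·(96 − 48)·(96 − 48) = 1152.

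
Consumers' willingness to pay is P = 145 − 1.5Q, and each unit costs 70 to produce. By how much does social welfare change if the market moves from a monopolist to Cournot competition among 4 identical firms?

Social welfare rises by 393.75

Monopoly sets MR = MC: 145 − 3Q = 70 ⇒ Q = 25, P = 145 − 1.5·25 = 107.5.
CS = ½·(145 − 107.5)·25 = 468.75; PS = (107.5 − 70)·25 = 937.5; TS = 1406.25.
In a 4-firm Cournot equilibrium, symmetry and the first-order condition give q = (145 − 70)/(7.5) = 10. So Q = 40 and P = 85.
CS = ½·(145 − 85)·40 = 1200; PS = (85 − 70)·40 = 600; TS = 1800.
Change in social welfare: 1800 − 1406.25 = 393.75.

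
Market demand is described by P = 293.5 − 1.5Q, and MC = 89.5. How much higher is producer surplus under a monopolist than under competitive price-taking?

Under competition P = MC = 89.5, so Q = (293.5 − 89.5)/1.5 = 136.
PS = (89.5 − 89.5)·136 = 0.
Monopoly sets MR = MC: 293.5 − 3Q = 89.5 ⇒ Q = 68, P = 293.5 − 1.5·68 = 191.5.
PS = (191.5 − 89.5)·68 = 6936.
Change in producer surplus: 6936 − 0 = 6936.

PS rises by 6936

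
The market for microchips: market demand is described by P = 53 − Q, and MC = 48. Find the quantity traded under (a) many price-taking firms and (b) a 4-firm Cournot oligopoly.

Competitive firms price at marginal cost: P = 48, giving Q = 5.
Cournot with 4 identical firms: the symmetric best-response condition is 53 − 5q = 48. Each firm produces q = 1, total output Q = 4, price P = 49.

Competition: Q = 5; Cournot: Q = 4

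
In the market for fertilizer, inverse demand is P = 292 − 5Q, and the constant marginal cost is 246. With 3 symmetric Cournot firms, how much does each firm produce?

q_i = 2.3

Cournot with 3 identical firms: the symmetric best-response condition is 292 − 20q = 246. Each firm produces q = 2.3, total output Q = 6.9, price P = 257.5.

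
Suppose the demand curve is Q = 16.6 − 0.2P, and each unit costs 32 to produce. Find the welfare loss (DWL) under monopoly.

DWL = 65.025

Inverting demand: P = 83 − 5Q.
Under competition P = MC = 32, so Q = (83 − 32)/5 = 10.2.
A monopolist chooses Q where MR = MC. MR = 83 − 10Q; setting this equal to 32 gives Q = 5.1 and P = 57.5.
DWL is the triangle between Q = 5.1 and Q = 10.2: ½·(10.2 − 5.1)·(57.5 − 32) = 65.025.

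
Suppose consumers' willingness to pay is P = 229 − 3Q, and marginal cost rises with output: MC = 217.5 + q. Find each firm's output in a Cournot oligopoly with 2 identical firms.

q_i = 1.15

Cournot with 2 identical firms: the symmetric best-response condition is 229 − 9q = 217.5 + q. Each firm produces q = 1.15, total output Q = 2.3, price P = 222.1.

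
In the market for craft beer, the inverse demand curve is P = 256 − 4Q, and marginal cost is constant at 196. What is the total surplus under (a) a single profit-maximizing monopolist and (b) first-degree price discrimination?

Monopoly: TS = 337.5; Perfect PD: TS = 450

Monopoly sets MR = MC: 256 − 8Q = 196 ⇒ Q = 7.5, P = 256 − 4·7.5 = 226.
CS = ½·(256 − 226)·7.5 = 112.5; PS = (226 − 196)·7.5 = 225; TS = 337.5.
Under first-degree price discrimination the firm charges each unit its demand price and produces up to where P = MC, i.e. Q = 15. Consumer surplus is zero; producer surplus equals total surplus.
TS = 450 (equal to competitive TS).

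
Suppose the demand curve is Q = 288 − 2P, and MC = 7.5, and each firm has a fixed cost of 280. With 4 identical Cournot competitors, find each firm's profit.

Inverting demand: P = 144 − 0.5Q.
With 4 symmetric Cournot firms, each firm's FOC gives 144 − 2.5q = 7.5, so q = 54.6, Q = 4·54.6 = 218.4, and P = 34.8.
Each firm's profit = (34.8 − 7.5)·54.6 − 280 = 1210.58.

π_i = 1210.58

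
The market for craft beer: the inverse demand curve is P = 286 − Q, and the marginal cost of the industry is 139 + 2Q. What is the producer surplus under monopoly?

The monopolist equates marginal revenue to marginal cost: 286 − 2Q = 139 + 2Q, so Q = 36.75. From demand, P = 249.25.
PS = P·Q − VC(Q) = 249.25·36.75 − (139·36.75 + ½·2·36.75²) = 2701.125.

PS = 2701.125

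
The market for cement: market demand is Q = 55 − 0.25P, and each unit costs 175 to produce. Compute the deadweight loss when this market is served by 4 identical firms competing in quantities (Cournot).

Inverting demand: P = 220 − 4Q.
Perfect competition: P = MC = 175, so 220 − 4Q = 175 and Q = 11.25.
Cournot with 4 identical firms: the symmetric best-response condition is 220 − 20q = 175. Each firm produces q = 2.25, total output Q = 9, price P = 184.
DWL is the triangle between Q = 9 and Q = 11.25: ½·(11.25 − 9)·(184 − 175) = 10.125.

DWL = 10.125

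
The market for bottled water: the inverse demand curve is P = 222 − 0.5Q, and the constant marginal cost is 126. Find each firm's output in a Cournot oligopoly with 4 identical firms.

q_i = 38.4

In a 4-firm Cournot equilibrium, symmetry and the first-order condition give q = (222 − 126)/(2.5) = 38.4. So Q = 153.6 and P = 145.2.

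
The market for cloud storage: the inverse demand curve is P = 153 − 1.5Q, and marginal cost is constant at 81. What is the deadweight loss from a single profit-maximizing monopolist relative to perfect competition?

Competitive firms price at marginal cost: P = 81, giving Q = 48.
A monopolist chooses Q where MR = MC. MR = 153 − 3Q; setting this equal to 81 gives Q = 24 and P = 117.
DWL is the triangle between Q = 24 and Q = 48: ½·(48 − 24)·(117 − 81) = 432.

DWL = 432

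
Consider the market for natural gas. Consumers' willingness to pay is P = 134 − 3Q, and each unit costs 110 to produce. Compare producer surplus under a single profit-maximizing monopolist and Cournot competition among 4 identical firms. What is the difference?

A monopolist chooses Q where MR = MC. MR = 134 − 6Q; setting this equal to 110 gives Q = 4 and P = 122.
PS = (122 − 110)·4 = 48.
Cournot with 4 identical firms: the symmetric best-response condition is 134 − 15q = 110. Each firm produces q = 1.6, total output Q = 6.4, price P = 114.8.
PS = (114.8 − 110)·6.4 = 30.72.
Change in producer surplus: 30.72 − 48 = −17.28.

PS falls by 17.28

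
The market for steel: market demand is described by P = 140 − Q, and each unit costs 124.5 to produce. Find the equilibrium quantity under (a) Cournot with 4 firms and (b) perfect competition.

In a 4-firm Cournot equilibrium, symmetry and the first-order condition give q = (140 − 124.5)/(5) = 3.1. So Q = 12.4 and P = 127.6.
Competitive firms price at marginal cost: P = 124.5, giving Q = 15.5.

Cournot: Q = 12.4; Competition: Q = 15.5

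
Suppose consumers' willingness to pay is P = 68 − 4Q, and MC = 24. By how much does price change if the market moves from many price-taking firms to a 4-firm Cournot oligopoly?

Competitive firms price at marginal cost: P = 24, giving Q = 11.
Cournot with 4 identical firms: the symmetric best-response condition is 68 − 20q = 24. Each firm produces q = 2.2, total output Q = 8.8, price P = 32.8.
Change in price: 32.8 − 24 = 8.8.

P rises by 8.8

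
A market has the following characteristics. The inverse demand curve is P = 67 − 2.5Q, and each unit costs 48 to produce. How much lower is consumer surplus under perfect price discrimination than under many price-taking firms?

Under competition P = MC = 48, so Q = (67 − 48)/2.5 = 7.6.
CS = ½·(67 − 48)·7.6 = 72.2.
With perfect price discrimination, output is the efficient level Q = 7.6 (where demand meets MC), but every buyer pays their willingness to pay: CS = 0 and PS = total surplus.
CS = 0.
Change in consumer surplus: 0 − 72.2 = −72.2.

Consumer surplus falls by 72.2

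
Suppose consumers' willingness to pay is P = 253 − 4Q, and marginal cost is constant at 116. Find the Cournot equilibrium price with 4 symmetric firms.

P = 143.4

In a 4-firm Cournot equilibrium, symmetry and the first-order condition give q = (253 − 116)/(20) = 6.85. So Q = 27.4 and P = 143.4.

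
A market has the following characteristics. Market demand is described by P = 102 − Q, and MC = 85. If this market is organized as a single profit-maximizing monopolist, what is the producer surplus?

The monopolist equates marginal revenue to marginal cost: 102 − 2Q = 85, so Q = 8.5. From demand, P = 93.5.
PS = (93.5 − 85)·8.5 = 72.25.

PS = 72.25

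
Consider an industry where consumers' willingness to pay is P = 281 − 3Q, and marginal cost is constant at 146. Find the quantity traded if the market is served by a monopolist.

Monopoly sets MR = MC: 281 − 6Q = 146 ⇒ Q = 22.5, P = 281 − 3·22.5 = 213.5.

Q = 22.5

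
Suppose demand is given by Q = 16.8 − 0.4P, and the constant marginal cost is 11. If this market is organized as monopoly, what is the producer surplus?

PS = 96.1

Inverting demand: P = 42 − 2.5Q.
Monopoly sets MR = MC: 42 − 5Q = 11 ⇒ Q = 6.2, P = 42 − 2.5·6.2 = 26.5.
PS = (26.5 − 11)·6.2 = 96.1.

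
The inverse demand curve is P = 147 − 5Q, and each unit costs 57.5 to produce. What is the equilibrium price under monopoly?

P = 102.25

The monopolist equates marginal revenue to marginal cost: 147 − 10Q = 57.5, so Q = 8.95. From demand, P = 102.25.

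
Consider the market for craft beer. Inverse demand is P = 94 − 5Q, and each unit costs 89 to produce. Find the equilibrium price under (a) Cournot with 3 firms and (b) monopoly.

Cournot with 3 identical firms: the symmetric best-response condition is 94 − 20q = 89. Each firm produces q = 0.25, total output Q = 0.75, price P = 90.25.
The monopolist equates marginal revenue to marginal cost: 94 − 10Q = 89, so Q = 0.5. From demand, P = 91.5.

Cournot: P = 90.25; Monopoly: P = 91.5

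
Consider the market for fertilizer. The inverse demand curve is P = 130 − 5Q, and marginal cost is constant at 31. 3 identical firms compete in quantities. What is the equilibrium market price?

P = 55.75

In a 3-firm Cournot equilibrium, symmetry and the first-order condition give q = (130 − 31)/(20) = 4.95. So Q = 14.85 and P = 55.75.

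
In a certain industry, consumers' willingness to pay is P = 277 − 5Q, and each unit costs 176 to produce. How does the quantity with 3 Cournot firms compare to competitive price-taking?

In a 3-firm Cournot equilibrium, symmetry and the first-order condition give q = (277 − 176)/(20) = 5.05. So Q = 15.15 and P = 201.25.
Perfect competition: P = MC = 176, so 277 − 5Q = 176 and Q = 20.2.

Cournot: Q = 15.15; Competition: Q = 20.2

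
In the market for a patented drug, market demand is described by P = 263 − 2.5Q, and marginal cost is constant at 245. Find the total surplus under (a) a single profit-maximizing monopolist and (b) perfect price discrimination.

Monopoly sets MR = MC: 263 − 5Q = 245 ⇒ Q = 3.6, P = 263 − 2.5·3.6 = 254.
CS = ½·(263 − 254)·3.6 = 16.2; PS = (254 − 245)·3.6 = 32.4; TS = 48.6.
Under first-degree price discrimination the firm charges each unit its demand price and produces up to where P = MC, i.e. Q = 7.2. Consumer surplus is zero; producer surplus equals total surplus.
TS = 64.8 (equal to competitive TS).

Monopoly: TS = 48.6; Perfect PD: TS = 64.8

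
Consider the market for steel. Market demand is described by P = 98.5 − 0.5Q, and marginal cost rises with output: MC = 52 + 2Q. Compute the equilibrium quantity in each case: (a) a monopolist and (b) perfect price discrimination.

Monopoly: Q = 15.5; Perfect PD: Q = 18.6

Monopoly sets MR = MC: 98.5 − Q = 52 + 2Q ⇒ Q = 15.5, P = 98.5 − 0.5·15.5 = 90.75.
Under first-degree price discrimination the firm charges each unit its demand price and produces up to where P = MC, i.e. Q = 18.6. Consumer surplus is zero; producer surplus equals total surplus.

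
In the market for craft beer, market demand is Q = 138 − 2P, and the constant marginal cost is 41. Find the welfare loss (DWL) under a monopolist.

DWL = 196

Inverting demand: P = 69 − 0.5Q.
Under competition P = MC = 41, so Q = (69 − 41)/0.5 = 56.
Monopoly sets MR = MC: 69 − Q = 41 ⇒ Q = 28, P = 69 − 0.5·28 = 55.
DWL is the triangle between Q = 28 and Q = 56: ½·(56 − 28)·(55 − 41) = 196.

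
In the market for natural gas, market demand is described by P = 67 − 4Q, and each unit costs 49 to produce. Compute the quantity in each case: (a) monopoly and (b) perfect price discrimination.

Monopoly: Q = 2.25; Perfect PD: Q = 4.5

A monopolist chooses Q where MR = MC. MR = 67 − 8Q; setting this equal to 49 gives Q = 2.25 and P = 58.
With perfect price discrimination, output is the efficient level Q = 4.5 (where demand meets MC), but every buyer pays their willingness to pay: CS = 0 and PS = total surplus.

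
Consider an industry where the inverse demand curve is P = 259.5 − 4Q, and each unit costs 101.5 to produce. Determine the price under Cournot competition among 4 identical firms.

P = 133.1

In a 4-firm Cournot equilibrium, symmetry and the first-order condition give q = (259.5 − 101.5)/(20) = 7.9. So Q = 31.6 and P = 133.1.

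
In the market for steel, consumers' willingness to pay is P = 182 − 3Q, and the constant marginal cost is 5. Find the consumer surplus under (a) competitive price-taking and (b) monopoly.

Under competition P = MC = 5, so Q = (182 − 5)/3 = 59.
CS = ½·(182 − 5)·59 = 5221.5.
Monopoly sets MR = MC: 182 − 6Q = 5 ⇒ Q = 29.5, P = 182 − 3·29.5 = 93.5.
CS = ½·(182 − 93.5)·29.5 = 1305.375.

Competition: CS = 5221.5; Monopoly: CS = 1305.375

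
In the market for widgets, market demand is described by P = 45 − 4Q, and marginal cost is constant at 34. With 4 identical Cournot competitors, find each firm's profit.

In a 4-firm Cournot equilibrium, symmetry and the first-order condition give q = (45 − 34)/(20) = 0.55. So Q = 2.2 and P = 36.2.
Each firm's profit = (36.2 − 34)·0.55 = 1.21.

π_i = 1.21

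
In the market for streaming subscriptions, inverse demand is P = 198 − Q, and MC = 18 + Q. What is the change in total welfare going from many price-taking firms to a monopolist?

Competitive equilibrium sets price equal to marginal cost: 198 − Q = 18 + Q, so Q = 90 and P = 108.
CS = ½·(198 − 108)·90 = 4050; PS = (108·90 − 18·90 − ½·1·90²) = 4050; TS = 8100.
A monopolist chooses Q where MR = MC. MR = 198 − 2Q; setting this equal to 18 + Q gives Q = 60 and P = 138.
CS = ½·(198 − 138)·60 = 1800; PS = (138·60 − 18·60 − ½·1·60²) = 5400; TS = 7200.
Change in total welfare: 7200 − 8100 = −900.

Total welfare falls by 900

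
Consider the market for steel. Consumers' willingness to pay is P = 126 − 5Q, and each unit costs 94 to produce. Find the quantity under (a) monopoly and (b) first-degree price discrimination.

Monopoly: Q = 3.2; Perfect PD: Q = 6.4

A monopolist chooses Q where MR = MC. MR = 126 − 10Q; setting this equal to 94 gives Q = 3.2 and P = 110.
With perfect price discrimination, output is the efficient level Q = 6.4 (where demand meets MC), but every buyer pays their willingness to pay: CS = 0 and PS = total surplus.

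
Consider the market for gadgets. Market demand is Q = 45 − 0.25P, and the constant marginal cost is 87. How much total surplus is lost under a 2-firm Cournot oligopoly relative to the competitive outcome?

DWL = 120.125

Inverting demand: P = 180 − 4Q.
Perfect competition: P = MC = 87, so 180 − 4Q = 87 and Q = 23.25.
Cournot with 2 identical firms: the symmetric best-response condition is 180 − 12q = 87. Each firm produces q = 7.75, total output Q = 15.5, price P = 118.
DWL is the triangle between Q = 15.5 and Q = 23.25: ½·(23.25 − 15.5)·(118 − 87) = 120.125.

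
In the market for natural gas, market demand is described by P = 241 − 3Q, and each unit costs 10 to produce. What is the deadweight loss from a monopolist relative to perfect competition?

Competitive firms price at marginal cost: P = 10, giving Q = 77.
A monopolist chooses Q where MR = MC. MR = 241 − 6Q; setting this equal to 10 gives Q = 38.5 and P = 125.5.
DWL is the triangle between Q = 38.5 and Q = 77: ½·(77 − 38.5)·(125.5 − 10) = 2223.375.

DWL = 2223.375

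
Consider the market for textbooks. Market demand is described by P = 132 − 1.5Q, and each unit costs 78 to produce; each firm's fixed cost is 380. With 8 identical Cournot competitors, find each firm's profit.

π_i = −356

Cournot with 8 identical firms: the symmetric best-response condition is 132 − 13.5q = 78. Each firm produces q = 4, total output Q = 32, price P = 84.
Each firm's profit = (84 − 78)·4 − 380 = −356.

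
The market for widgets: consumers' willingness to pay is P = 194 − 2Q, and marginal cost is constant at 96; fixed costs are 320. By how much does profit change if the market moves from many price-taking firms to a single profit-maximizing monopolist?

π rises by 1200.5

Competitive firms price at marginal cost: P = 96, giving Q = 49.
Profit = (96 − 96)·49 − 320 = −320.
A monopolist chooses Q where MR = MC. MR = 194 − 4Q; setting this equal to 96 gives Q = 24.5 and P = 145.
Profit = (145 − 96)·24.5 − 320 = 880.5.
Change in profit: 880.5 − −320 = 1200.5.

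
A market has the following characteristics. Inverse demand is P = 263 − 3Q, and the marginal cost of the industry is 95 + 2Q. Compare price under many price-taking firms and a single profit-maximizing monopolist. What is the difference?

P rises by 37.8

Under competition P = MC: 263 − 3Q = 95 + 2Q ⇒ Q = 33.6, P = 162.2.
A monopolist chooses Q where MR = MC. MR = 263 − 6Q; setting this equal to 95 + 2Q gives Q = 21 and P = 200.
Change in price: 200 − 162.2 = 37.8.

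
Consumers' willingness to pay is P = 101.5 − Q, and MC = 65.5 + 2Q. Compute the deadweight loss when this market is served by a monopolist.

Under competition P = MC: 101.5 − Q = 65.5 + 2Q ⇒ Q = 12, P = 89.5.
A monopolist chooses Q where MR = MC. MR = 101.5 − 2Q; setting this equal to 65.5 + 2Q gives Q = 9 and P = 92.5.
CS = ½·(101.5 − 89.5)·12 = 72; PS = (89.5·12 − 65.5·12 − ½·2·12²) = 144; TS = 216.
CS = ½·(101.5 − 92.5)·9 = 40.5; PS = (92.5·9 − 65.5·9 − ½·2·9²) = 162; TS = 202.5.
DWL = 216 − 202.5 = 13.5.

DWL = 13.5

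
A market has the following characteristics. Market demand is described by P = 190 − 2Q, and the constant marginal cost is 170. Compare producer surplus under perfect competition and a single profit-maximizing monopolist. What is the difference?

Producer surplus rises by 50

Perfect competition: P = MC = 170, so 190 − 2Q = 170 and Q = 10.
PS = (170 − 170)·10 = 0.
Monopoly sets MR = MC: 190 − 4Q = 170 ⇒ Q = 5, P = 190 − 2·5 = 180.
PS = (180 − 170)·5 = 50.
Change in producer surplus: 50 − 0 = 50.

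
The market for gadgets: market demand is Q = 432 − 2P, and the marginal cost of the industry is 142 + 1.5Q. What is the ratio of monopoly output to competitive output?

Inverting demand: P = 216 − 0.5Q.
The monopolist equates marginal revenue to marginal cost: 216 − Q = 142 + 1.5Q, so Q = 29.6. From demand, P = 201.2.
Under competition P = MC: 216 − 0.5Q = 142 + 1.5Q ⇒ Q = 37, P = 197.5.
Ratio Q_m/Q_c = 29.6/37 = 0.8.

Q_m/Q_c = 0.8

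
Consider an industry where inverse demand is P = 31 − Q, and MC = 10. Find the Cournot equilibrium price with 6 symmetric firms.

In a 6-firm Cournot equilibrium, symmetry and the first-order condition give q = (31 − 10)/(7) = 3. So Q = 18 and P = 13.

P = 13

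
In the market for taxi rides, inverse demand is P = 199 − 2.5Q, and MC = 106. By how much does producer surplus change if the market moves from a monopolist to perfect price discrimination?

PS rises by 864.9

A monopolist chooses Q where MR = MC. MR = 199 − 5Q; setting this equal to 106 gives Q = 18.6 and P = 152.5.
PS = (152.5 − 106)·18.6 = 864.9.
A perfectly discriminating monopolist sells every unit with P(Q) ≥ MC(Q), so output equals the competitive quantity Q = 37.2. Each buyer pays their reservation price, so CS = 0 and the firm captures all surplus.
PS = ½·(199 − 106)·37.2 = 1729.8.
Change in producer surplus: 1729.8 − 864.9 = 864.9.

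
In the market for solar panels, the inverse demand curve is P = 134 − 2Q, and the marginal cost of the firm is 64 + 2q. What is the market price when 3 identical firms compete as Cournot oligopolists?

With 3 symmetric Cournot firms, each firm's FOC gives 134 − 8q = 64 + 2q, so q = 7, Q = 3·7 = 21, and P = 92.

P = 92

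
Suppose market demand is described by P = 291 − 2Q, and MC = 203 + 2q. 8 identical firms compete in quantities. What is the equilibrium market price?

In a 8-firm Cournot equilibrium, symmetry and the first-order condition give q = (291 − 203)/(20) = 4.4. So Q = 35.2 and P = 220.6.

P = 220.6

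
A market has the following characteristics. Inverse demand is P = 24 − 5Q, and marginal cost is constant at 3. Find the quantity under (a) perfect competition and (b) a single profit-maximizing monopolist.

Competitive firms price at marginal cost: P = 3, giving Q = 4.2.
Monopoly sets MR = MC: 24 − 10Q = 3 ⇒ Q = 2.1, P = 24 − 5·2.1 = 13.5.

Competition: Q = 4.2; Monopoly: Q = 2.1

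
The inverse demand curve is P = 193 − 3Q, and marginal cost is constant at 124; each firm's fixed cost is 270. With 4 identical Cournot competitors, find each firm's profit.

Cournot with 4 identical firms: the symmetric best-response condition is 193 − 15q = 124. Each firm produces q = 4.6, total output Q = 18.4, price P = 137.8.
Each firm's profit = (137.8 − 124)·4.6 − 270 = −206.52.

π_i = −206.52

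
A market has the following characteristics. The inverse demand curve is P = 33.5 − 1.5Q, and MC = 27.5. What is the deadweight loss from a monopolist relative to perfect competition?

DWL = 3

Under competition P = MC = 27.5, so Q = (33.5 − 27.5)/1.5 = 4.
The monopolist equates marginal revenue to marginal cost: 33.5 − 3Q = 27.5, so Q = 2. From demand, P = 30.5.
DWL is the triangle between Q = 2 and Q = 4: ½·(4 − 2)·(30.5 − 27.5) = 3.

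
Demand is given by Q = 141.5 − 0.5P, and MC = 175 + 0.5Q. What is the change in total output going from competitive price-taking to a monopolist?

Q falls by 19.2

Inverting demand: P = 283 − 2Q.
Under competition P = MC: 283 − 2Q = 175 + 0.5Q ⇒ Q = 43.2, P = 196.6.
The monopolist equates marginal revenue to marginal cost: 283 − 4Q = 175 + 0.5Q, so Q = 24. From demand, P = 235.
Change in total output: 24 − 43.2 = −19.2.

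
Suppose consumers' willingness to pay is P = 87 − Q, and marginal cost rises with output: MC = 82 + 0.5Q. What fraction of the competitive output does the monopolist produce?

Q_m/Q_c = 0.6

The monopolist equates marginal revenue to marginal cost: 87 − 2Q = 82 + 0.5Q, so Q = 2. From demand, P = 85.
Under competition P = MC: 87 − Q = 82 + 0.5Q ⇒ Q = 10/3, P = 251/3.
Ratio Q_m/Q_c = 2/(10/3) = 0.6.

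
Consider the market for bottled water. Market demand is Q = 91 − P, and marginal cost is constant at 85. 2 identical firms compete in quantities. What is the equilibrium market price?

P = 87

Inverting demand: P = 91 − Q.
In a 2-firm Cournot equilibrium, symmetry and the first-order condition give q = (91 − 85)/(3) = 2. So Q = 4 and P = 87.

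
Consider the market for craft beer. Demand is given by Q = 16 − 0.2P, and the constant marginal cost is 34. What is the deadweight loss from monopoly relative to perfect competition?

DWL = 52.9

Inverting demand: P = 80 − 5Q.
Competitive firms price at marginal cost: P = 34, giving Q = 9.2.
A monopolist chooses Q where MR = MC. MR = 80 − 10Q; setting this equal to 34 gives Q = 4.6 and P = 57.
DWL is the triangle between Q = 4.6 and Q = 9.2: ½·(9.2 − 4.6)·(57 − 34) = 52.9.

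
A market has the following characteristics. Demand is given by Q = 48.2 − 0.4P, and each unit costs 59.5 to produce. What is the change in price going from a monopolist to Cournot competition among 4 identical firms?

Inverting demand: P = 120.5 − 2.5Q.
A monopolist chooses Q where MR = MC. MR = 120.5 − 5Q; setting this equal to 59.5 gives Q = 12.2 and P = 90.
In a 4-firm Cournot equilibrium, symmetry and the first-order condition give q = (120.5 − 59.5)/(12.5) = 4.88. So Q = 19.52 and P = 71.7.
Change in price: 71.7 − 90 = −18.3.

P falls by 18.3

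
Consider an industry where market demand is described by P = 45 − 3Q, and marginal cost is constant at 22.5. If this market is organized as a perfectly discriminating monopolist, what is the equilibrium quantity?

Q = 7.5

Under first-degree price discrimination the firm charges each unit its demand price and produces up to where P = MC, i.e. Q = 7.5. Consumer surplus is zero; producer surplus equals total surplus.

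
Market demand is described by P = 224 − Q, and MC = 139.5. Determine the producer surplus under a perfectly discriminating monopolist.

A perfectly discriminating monopolist sells every unit with P(Q) ≥ MC(Q), so output equals the competitive quantity Q = 84.5. Each buyer pays their reservation price, so CS = 0 and the firm captures all surplus.
PS = ½·(224 − 139.5)·84.5 = 3570.125.

PS = 3570.125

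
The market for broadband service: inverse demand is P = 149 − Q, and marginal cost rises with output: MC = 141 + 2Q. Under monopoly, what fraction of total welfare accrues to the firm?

The monopolist equates marginal revenue to marginal cost: 149 − 2Q = 141 + 2Q, so Q = 2. From demand, P = 147.
CS = ½·(149 − 147)·2 = 2.
PS = P·Q − VC(Q) = 147·2 − (141·2 + ½·2·2²) = 8.
Share captured = PS/TS = 8/10 = 0.8.

PS/TS = 0.8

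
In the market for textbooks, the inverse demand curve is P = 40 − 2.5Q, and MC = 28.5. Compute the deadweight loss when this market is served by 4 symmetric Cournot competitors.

Perfect competition: P = MC = 28.5, so 40 − 2.5Q = 28.5 and Q = 4.6.
With 4 symmetric Cournot firms, each firm's FOC gives 40 − 12.5q = 28.5, so q = 0.92, Q = 4·0.92 = 3.68, and P = 30.8.
DWL is the triangle between Q = 3.68 and Q = 4.6: ½·(4.6 − 3.68)·(30.8 − 28.5) = 1.058.

DWL = 1.058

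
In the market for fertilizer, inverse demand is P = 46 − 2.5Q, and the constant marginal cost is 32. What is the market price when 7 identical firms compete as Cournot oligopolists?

In a 7-firm Cournot equilibrium, symmetry and the first-order condition give q = (46 − 32)/(20) = 0.7. So Q = 4.9 and P = 33.75.

P = 33.75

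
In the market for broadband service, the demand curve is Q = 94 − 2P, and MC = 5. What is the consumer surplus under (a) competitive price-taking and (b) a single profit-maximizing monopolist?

Competition: CS = 1764; Monopoly: CS = 441

Inverting demand: P = 47 − 0.5Q.
Under competition P = MC = 5, so Q = (47 − 5)/0.5 = 84.
CS = ½·(47 − 5)·84 = 1764.
A monopolist chooses Q where MR = MC. MR = 47 − Q; setting this equal to 5 gives Q = 42 and P = 26.
CS = ½·(47 − 26)·42 = 441.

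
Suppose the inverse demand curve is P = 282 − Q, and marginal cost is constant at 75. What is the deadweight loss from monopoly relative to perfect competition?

DWL = 5356.125

Under competition P = MC = 75, so Q = (282 − 75)/1 = 207.
A monopolist chooses Q where MR = MC. MR = 282 − 2Q; setting this equal to 75 gives Q = 103.5 and P = 178.5.
DWL is the triangle between Q = 103.5 and Q = 207: ½·(207 − 103.5)·(178.5 − 75) = 5356.125.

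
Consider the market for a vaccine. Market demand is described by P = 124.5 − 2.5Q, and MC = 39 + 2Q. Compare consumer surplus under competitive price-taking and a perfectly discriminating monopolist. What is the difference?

Under competition P = MC: 124.5 − 2.5Q = 39 + 2Q ⇒ Q = 19, P = 77.
CS = ½·(124.5 − 77)·19 = 451.25.
A perfectly discriminating monopolist sells every unit with P(Q) ≥ MC(Q), so output equals the competitive quantity Q = 19. Each buyer pays their reservation price, so CS = 0 and the firm captures all surplus.
CS = 0.
Change in consumer surplus: 0 − 451.25 = −451.25.

Consumer surplus falls by 451.25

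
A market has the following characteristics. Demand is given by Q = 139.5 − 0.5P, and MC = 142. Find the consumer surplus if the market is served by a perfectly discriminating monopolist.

Inverting demand: P = 279 − 2Q.
Under first-degree price discrimination the firm charges each unit its demand price and produces up to where P = MC, i.e. Q = 68.5. Consumer surplus is zero; producer surplus equals total surplus.
CS = 0.

CS = 0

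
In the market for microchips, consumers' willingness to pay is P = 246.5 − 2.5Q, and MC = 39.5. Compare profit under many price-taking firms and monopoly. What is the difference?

Perfect competition: P = MC = 39.5, so 246.5 − 2.5Q = 39.5 and Q = 82.8.
Profit = (39.5 − 39.5)·82.8 = 0.
Monopoly sets MR = MC: 246.5 − 5Q = 39.5 ⇒ Q = 41.4, P = 246.5 − 2.5·41.4 = 143.
Profit = (143 − 39.5)·41.4 = 4284.9.
Change in profit: 4284.9 − 0 = 4284.9.

π rises by 4284.9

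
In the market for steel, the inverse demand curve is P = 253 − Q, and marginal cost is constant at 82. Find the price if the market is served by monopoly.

P = 167.5

Monopoly sets MR = MC: 253 − 2Q = 82 ⇒ Q = 85.5, P = 253 − 85.5 = 167.5.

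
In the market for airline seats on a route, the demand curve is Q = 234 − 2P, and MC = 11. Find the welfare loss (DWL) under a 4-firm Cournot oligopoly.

DWL = 449.44

Inverting demand: P = 117 − 0.5Q.
Under competition P = MC = 11, so Q = (117 − 11)/0.5 = 212.
Cournot with 4 identical firms: the symmetric best-response condition is 117 − 2.5q = 11. Each firm produces q = 42.4, total output Q = 169.6, price P = 32.2.
DWL is the triangle between Q = 169.6 and Q = 212: ½·(212 − 169.6)·(32.2 − 11) = 449.44.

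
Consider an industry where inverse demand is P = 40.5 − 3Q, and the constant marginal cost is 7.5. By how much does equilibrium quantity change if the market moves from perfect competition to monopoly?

Q falls by 5.5

Perfect competition: P = MC = 7.5, so 40.5 − 3Q = 7.5 and Q = 11.
The monopolist equates marginal revenue to marginal cost: 40.5 − 6Q = 7.5, so Q = 5.5. From demand, P = 24.
Change in equilibrium quantity: 5.5 − 11 = −5.5.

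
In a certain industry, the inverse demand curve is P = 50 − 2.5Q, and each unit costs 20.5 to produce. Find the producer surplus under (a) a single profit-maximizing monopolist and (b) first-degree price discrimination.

Monopoly sets MR = MC: 50 − 5Q = 20.5 ⇒ Q = 5.9, P = 50 − 2.5·5.9 = 35.25.
PS = (35.25 − 20.5)·5.9 = 87.025.
Under first-degree price discrimination the firm charges each unit its demand price and produces up to where P = MC, i.e. Q = 11.8. Consumer surplus is zero; producer surplus equals total surplus.
PS = ½·(50 − 20.5)·11.8 = 174.05.

Monopoly: PS = 87.025; Perfect PD: PS = 174.05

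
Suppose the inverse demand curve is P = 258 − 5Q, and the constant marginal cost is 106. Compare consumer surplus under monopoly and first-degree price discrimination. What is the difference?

Consumer surplus falls by 577.6

Monopoly sets MR = MC: 258 − 10Q = 106 ⇒ Q = 15.2, P = 258 − 5·15.2 = 182.
CS = ½·(258 − 182)·15.2 = 577.6.
Under first-degree price discrimination the firm charges each unit its demand price and produces up to where P = MC, i.e. Q = 30.4. Consumer surplus is zero; producer surplus equals total surplus.
CS = 0.
Change in consumer surplus: 0 − 577.6 = −577.6.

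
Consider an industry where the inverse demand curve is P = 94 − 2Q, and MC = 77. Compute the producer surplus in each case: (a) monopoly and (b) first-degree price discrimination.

Monopoly sets MR = MC: 94 − 4Q = 77 ⇒ Q = 4.25, P = 94 − 2·4.25 = 85.5.
PS = (85.5 − 77)·4.25 = 36.125.
A perfectly discriminating monopolist sells every unit with P(Q) ≥ MC(Q), so output equals the competitive quantity Q = 8.5. Each buyer pays their reservation price, so CS = 0 and the firm captures all surplus.
PS = ½·(94 − 77)·8.5 = 72.25.

Monopoly: PS = 36.125; Perfect PD: PS = 72.25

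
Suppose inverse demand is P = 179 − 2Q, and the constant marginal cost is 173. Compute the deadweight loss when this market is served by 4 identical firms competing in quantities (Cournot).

Under competition P = MC = 173, so Q = (179 − 173)/2 = 3.
With 4 symmetric Cournot firms, each firm's FOC gives 179 − 10q = 173, so q = 0.6, Q = 4·0.6 = 2.4, and P = 174.2.
DWL is the triangle between Q = 2.4 and Q = 3: ½·(3 − 2.4)·(174.2 − 173) = 0.36.

DWL = 0.36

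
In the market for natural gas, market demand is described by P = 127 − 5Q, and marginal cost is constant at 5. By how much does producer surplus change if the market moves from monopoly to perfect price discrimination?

A monopolist chooses Q where MR = MC. MR = 127 − 10Q; setting this equal to 5 gives Q = 12.2 and P = 66.
PS = (66 − 5)·12.2 = 744.2.
A perfectly discriminating monopolist sells every unit with P(Q) ≥ MC(Q), so output equals the competitive quantity Q = 24.4. Each buyer pays their reservation price, so CS = 0 and the firm captures all surplus.
PS = ½·(127 − 5)·24.4 = 1488.4.
Change in producer surplus: 1488.4 − 744.2 = 744.2.

PS rises by 744.2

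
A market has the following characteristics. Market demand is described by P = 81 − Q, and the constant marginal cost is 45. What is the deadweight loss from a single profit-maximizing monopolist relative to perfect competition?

DWL = 162

Under competition P = MC = 45, so Q = (81 − 45)/1 = 36.
Monopoly sets MR = MC: 81 − 2Q = 45 ⇒ Q = 18, P = 81 − 18 = 63.
DWL is the triangle between Q = 18 and Q = 36: ½·(36 − 18)·(63 − 45) = 162.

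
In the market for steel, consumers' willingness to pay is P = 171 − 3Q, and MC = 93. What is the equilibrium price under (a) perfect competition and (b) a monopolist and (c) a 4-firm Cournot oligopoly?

Perfect competition: P = MC = 93, so 171 − 3Q = 93 and Q = 26.
A monopolist chooses Q where MR = MC. MR = 171 − 6Q; setting this equal to 93 gives Q = 13 and P = 132.
With 4 symmetric Cournot firms, each firm's FOC gives 171 − 15q = 93, so q = 5.2, Q = 4·5.2 = 20.8, and P = 108.6.

Competition: P = 93; Monopoly: P = 132; Cournot: P = 108.6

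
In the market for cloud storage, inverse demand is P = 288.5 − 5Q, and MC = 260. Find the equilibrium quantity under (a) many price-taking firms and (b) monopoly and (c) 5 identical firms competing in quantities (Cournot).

Competition: Q = 5.7; Monopoly: Q = 2.85; Cournot: Q = 4.75

Competitive firms price at marginal cost: P = 260, giving Q = 5.7.
The monopolist equates marginal revenue to marginal cost: 288.5 − 10Q = 260, so Q = 2.85. From demand, P = 274.25.
With 5 symmetric Cournot firms, each firm's FOC gives 288.5 − 30q = 260, so q = 0.95, Q = 5·0.95 = 4.75, and P = 264.75.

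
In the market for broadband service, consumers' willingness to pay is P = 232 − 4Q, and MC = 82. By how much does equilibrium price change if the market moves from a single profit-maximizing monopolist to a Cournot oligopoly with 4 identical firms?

Equilibrium price falls by 45

A monopolist chooses Q where MR = MC. MR = 232 − 8Q; setting this equal to 82 gives Q = 18.75 and P = 157.
In a 4-firm Cournot equilibrium, symmetry and the first-order condition give q = (232 − 82)/(20) = 7.5. So Q = 30 and P = 112.
Change in equilibrium price: 112 − 157 = −45.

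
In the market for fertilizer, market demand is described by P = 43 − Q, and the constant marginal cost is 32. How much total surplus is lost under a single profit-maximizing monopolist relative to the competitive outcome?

Under competition P = MC = 32, so Q = (43 − 32)/1 = 11.
The monopolist equates marginal revenue to marginal cost: 43 − 2Q = 32, so Q = 5.5. From demand, P = 37.5.
DWL is the triangle between Q = 5.5 and Q = 11: ½·(11 − 5.5)·(37.5 − 32) = 15.125.

DWL = 15.125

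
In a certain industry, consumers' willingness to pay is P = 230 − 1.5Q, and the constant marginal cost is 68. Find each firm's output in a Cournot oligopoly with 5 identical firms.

In a 5-firm Cournot equilibrium, symmetry and the first-order condition give q = (230 − 68)/(9) = 18. So Q = 90 and P = 95.

q_i = 18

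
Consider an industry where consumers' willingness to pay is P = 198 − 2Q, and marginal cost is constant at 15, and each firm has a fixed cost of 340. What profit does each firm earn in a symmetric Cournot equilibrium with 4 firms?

Cournot with 4 identical firms: the symmetric best-response condition is 198 − 10q = 15. Each firm produces q = 18.3, total output Q = 73.2, price P = 51.6.
Each firm's profit = (51.6 − 15)·18.3 − 340 = 329.78.

π_i = 329.78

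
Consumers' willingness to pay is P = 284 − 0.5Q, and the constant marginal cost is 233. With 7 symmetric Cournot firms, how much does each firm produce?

q_i = 12.75

Cournot with 7 identical firms: the symmetric best-response condition is 284 − 4q = 233. Each firm produces q = 12.75, total output Q = 89.25, price P = 239.375.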